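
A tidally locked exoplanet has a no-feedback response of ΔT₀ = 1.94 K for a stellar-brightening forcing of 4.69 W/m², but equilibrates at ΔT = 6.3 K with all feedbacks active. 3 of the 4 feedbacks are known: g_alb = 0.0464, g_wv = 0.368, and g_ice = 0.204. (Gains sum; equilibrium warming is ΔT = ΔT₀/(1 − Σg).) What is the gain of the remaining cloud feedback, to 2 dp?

Amplification A = ΔT/ΔT₀ = 6.3/1.94 = 3.247.
Total gain g = 1 − 1/A = 1 − 1/3.247 = 0.692.
Known gains sum to 0.0464 + 0.368 + 0.204 = 0.6184.
g_cld = 0.692 − 0.6184 = 0.07.

0.07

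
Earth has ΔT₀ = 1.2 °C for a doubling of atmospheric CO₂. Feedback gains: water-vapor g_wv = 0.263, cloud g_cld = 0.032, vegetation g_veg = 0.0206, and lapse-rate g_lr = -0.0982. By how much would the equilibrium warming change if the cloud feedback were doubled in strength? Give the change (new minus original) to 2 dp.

0.07 °C

Original: g = 0.2174, ΔT = 1.2/(1−0.2174) = 1.5334 °C.
With doubled cloud: g' = 0.2494, ΔT' = 1.2/(1−0.2494) = 1.5987 °C.
Change = 1.5987 − 1.5334 = 0.07 °C.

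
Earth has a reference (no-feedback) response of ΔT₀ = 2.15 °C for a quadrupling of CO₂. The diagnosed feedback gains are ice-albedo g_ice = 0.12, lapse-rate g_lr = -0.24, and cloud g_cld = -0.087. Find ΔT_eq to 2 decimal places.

1.78 °C

Total gain g = 0.12 − 0.24 − 0.087 = -0.207.
Amplification A = 1/(1 + 0.207) = 0.8285.
ΔT = 2.15 × 0.8285 = 1.78 °C.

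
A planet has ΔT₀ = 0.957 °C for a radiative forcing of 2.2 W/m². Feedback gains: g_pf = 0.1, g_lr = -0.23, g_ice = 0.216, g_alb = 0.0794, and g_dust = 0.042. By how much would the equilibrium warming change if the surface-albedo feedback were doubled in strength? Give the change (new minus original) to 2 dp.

0.13 °C

Original: g = 0.2074, ΔT = 0.957/(1−0.2074) = 1.2074 °C.
With doubled surface-albedo: g' = 0.2868, ΔT' = 0.957/(1−0.2868) = 1.3418 °C.
Change = 1.3418 − 1.2074 = 0.13 °C.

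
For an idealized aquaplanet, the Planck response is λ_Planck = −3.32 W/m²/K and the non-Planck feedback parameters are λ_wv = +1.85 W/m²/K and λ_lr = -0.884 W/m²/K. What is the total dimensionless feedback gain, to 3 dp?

0.291

Convert to gains: g_wv = 1.85/3.32 = 0.5572; g_lr = -0.884/3.32 = -0.2663.
Total gain g = 0.2909.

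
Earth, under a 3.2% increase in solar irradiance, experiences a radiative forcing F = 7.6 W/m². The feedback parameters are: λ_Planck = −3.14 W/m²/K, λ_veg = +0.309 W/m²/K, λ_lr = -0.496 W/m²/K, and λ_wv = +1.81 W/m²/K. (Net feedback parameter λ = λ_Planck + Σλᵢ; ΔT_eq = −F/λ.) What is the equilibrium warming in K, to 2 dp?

Net feedback parameter λ = (−3.14) + (+0.309) + (-0.496) + (+1.81) = -1.517 W/m²/K.
ΔT = −F/λ = −7.6/(-1.517) = 5.01 K.

5.01 K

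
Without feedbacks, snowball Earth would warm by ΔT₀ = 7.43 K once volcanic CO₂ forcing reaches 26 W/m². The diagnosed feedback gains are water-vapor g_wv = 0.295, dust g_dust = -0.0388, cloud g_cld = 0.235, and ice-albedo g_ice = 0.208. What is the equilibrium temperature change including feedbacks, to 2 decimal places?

24.70 K

Total gain g = 0.295 − 0.0388 + 0.235 + 0.208 = 0.6992.
Amplification A = 1/(1 − 0.6992) = 3.324.
ΔT = 7.43 × 3.324 = 24.70 K.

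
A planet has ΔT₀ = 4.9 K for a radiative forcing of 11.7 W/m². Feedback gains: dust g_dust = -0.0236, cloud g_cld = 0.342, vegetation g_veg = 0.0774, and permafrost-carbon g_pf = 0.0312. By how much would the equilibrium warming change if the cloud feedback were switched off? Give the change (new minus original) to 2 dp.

-3.20 K

Original: g = 0.427, ΔT = 4.9/(1−0.427) = 8.5515 K.
Without cloud: g' = 0.085, ΔT' = 4.9/(1−0.085) = 5.3552 K.
Change = 5.3552 − 8.5515 = -3.20 K.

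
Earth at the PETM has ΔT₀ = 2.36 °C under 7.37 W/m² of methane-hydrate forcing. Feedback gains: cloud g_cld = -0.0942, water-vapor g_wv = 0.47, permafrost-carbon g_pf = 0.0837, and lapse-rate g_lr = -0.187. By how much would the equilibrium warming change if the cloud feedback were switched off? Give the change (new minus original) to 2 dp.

0.48 °C

Original: g = 0.2725, ΔT = 2.36/(1−0.2725) = 3.2440 °C.
Without cloud: g' = 0.3667, ΔT' = 2.36/(1−0.3667) = 3.7265 °C.
Change = 3.7265 − 3.2440 = 0.48 °C.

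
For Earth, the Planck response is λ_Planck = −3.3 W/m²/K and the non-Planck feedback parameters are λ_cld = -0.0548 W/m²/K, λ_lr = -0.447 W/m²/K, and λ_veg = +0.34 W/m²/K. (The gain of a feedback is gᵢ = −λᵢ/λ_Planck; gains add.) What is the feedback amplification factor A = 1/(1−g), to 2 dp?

0.95

Convert to gains: g_cld = -0.0548/3.3 = -0.01661; g_lr = -0.447/3.3 = -0.1355; g_veg = 0.34/3.3 = 0.103.
Total gain g = -0.04911.
A = 1/(1 + 0.04911) = 0.95.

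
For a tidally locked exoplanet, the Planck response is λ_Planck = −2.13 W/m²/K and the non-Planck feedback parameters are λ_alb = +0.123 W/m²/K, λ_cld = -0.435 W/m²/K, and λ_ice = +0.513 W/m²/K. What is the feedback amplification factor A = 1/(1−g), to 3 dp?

Convert to gains: g_alb = 0.123/2.13 = 0.05775; g_cld = -0.435/2.13 = -0.2042; g_ice = 0.513/2.13 = 0.2408.
Total gain g = 0.09435.
A = 1/(1 − 0.09435) = 1.104.

1.104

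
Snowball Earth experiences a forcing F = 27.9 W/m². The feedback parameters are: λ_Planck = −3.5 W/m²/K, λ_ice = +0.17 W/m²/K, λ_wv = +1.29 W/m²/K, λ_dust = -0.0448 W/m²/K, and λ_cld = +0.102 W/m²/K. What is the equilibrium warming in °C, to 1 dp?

14.1 °C

Net feedback parameter λ = (−3.5) + (+0.17) + (+1.29) + (-0.0448) + (+0.102) = -1.9828 W/m²/K.
ΔT = −F/λ = −27.9/(-1.9828) = 14.1 °C.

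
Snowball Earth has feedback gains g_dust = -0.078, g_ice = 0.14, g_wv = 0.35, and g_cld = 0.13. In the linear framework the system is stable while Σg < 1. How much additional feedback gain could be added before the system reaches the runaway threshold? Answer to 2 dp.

0.46

Current total gain = -0.078 + 0.14 + 0.35 + 0.13 = 0.542.
Margin to runaway = 1 − 0.542 = 0.46.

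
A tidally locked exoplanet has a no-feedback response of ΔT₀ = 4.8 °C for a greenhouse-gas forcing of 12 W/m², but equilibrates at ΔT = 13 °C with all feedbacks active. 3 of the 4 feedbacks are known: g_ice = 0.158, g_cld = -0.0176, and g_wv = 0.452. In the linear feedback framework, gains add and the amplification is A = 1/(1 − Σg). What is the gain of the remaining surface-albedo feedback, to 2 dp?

0.04

Amplification A = ΔT/ΔT₀ = 13/4.8 = 2.708.
Total gain g = 1 − 1/A = 1 − 1/2.708 = 0.6307.
Known gains sum to 0.158 − 0.0176 + 0.452 = 0.5924.
g_alb = 0.6307 − 0.5924 = 0.04.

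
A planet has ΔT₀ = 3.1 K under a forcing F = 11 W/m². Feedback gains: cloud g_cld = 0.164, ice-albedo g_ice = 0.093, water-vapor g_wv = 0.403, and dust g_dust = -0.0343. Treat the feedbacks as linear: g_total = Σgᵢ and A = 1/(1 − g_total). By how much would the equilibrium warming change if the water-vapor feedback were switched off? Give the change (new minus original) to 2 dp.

-4.29 K

Original: g = 0.6257, ΔT = 3.1/(1−0.6257) = 8.2821 K.
Without water-vapor: g' = 0.2227, ΔT' = 3.1/(1−0.2227) = 3.9882 K.
Change = 3.9882 − 8.2821 = -4.29 K.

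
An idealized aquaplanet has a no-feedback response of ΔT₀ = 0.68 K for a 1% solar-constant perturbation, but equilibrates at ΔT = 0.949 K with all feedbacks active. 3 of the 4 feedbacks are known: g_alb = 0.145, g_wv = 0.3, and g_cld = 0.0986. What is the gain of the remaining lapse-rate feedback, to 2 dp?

-0.26

Amplification A = ΔT/ΔT₀ = 0.949/0.68 = 1.396.
Total gain g = 1 − 1/A = 1 − 1/1.396 = 0.2837.
Known gains sum to 0.145 + 0.3 + 0.0986 = 0.5436.
g_lr = 0.2837 − 0.5436 = -0.26.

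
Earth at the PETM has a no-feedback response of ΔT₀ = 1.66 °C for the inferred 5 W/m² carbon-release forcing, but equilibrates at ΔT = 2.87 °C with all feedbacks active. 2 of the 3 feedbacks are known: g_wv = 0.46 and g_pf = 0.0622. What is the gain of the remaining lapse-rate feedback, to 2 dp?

-0.10

Amplification A = ΔT/ΔT₀ = 2.87/1.66 = 1.729.
Total gain g = 1 − 1/A = 1 − 1/1.729 = 0.4216.
Known gains sum to 0.46 + 0.0622 = 0.5222.
g_lr = 0.4216 − 0.5222 = -0.10.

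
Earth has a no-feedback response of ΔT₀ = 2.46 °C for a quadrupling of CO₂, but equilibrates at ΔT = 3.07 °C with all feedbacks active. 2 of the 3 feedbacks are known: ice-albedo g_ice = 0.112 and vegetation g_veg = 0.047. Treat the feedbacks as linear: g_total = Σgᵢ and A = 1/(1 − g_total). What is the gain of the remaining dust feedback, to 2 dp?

0.04

Amplification A = ΔT/ΔT₀ = 3.07/2.46 = 1.248.
Total gain g = 1 − 1/A = 1 − 1/1.248 = 0.1987.
Known gains sum to 0.112 + 0.047 = 0.159.
g_dust = 0.1987 − 0.159 = 0.04.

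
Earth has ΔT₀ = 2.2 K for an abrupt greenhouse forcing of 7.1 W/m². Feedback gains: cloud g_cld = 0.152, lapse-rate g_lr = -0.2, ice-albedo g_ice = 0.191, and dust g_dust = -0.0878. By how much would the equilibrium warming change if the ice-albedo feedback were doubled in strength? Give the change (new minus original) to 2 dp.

Original: g = 0.0552, ΔT = 2.2/(1−0.0552) = 2.3285 K.
With doubled ice-albedo: g' = 0.2462, ΔT' = 2.2/(1−0.2462) = 2.9185 K.
Change = 2.9185 − 2.3285 = 0.59 K.

0.59 K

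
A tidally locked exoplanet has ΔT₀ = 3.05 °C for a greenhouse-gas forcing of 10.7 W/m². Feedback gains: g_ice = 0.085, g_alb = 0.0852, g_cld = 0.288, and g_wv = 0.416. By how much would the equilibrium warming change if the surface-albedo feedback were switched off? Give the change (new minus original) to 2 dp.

Original: g = 0.8742, ΔT = 3.05/(1−0.8742) = 24.2448 °C.
Without surface-albedo: g' = 0.789, ΔT' = 3.05/(1−0.789) = 14.4550 °C.
Change = 14.4550 − 24.2448 = -9.79 °C.

-9.79 °C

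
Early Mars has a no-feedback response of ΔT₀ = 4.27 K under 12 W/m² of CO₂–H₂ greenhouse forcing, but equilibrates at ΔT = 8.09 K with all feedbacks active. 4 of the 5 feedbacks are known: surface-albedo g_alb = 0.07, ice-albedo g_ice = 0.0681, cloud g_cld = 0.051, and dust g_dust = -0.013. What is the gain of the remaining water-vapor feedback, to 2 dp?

0.30

Amplification A = ΔT/ΔT₀ = 8.09/4.27 = 1.895.
Total gain g = 1 − 1/A = 1 − 1/1.895 = 0.4723.
Known gains sum to 0.07 + 0.0681 + 0.051 − 0.013 = 0.1761.
g_wv = 0.4723 − 0.1761 = 0.30.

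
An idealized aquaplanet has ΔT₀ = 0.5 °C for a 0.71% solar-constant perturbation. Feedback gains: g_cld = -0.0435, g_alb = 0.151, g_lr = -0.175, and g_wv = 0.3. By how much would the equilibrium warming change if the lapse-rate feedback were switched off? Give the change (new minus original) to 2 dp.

Original: g = 0.2325, ΔT = 0.5/(1−0.2325) = 0.6515 °C.
Without lapse-rate: g' = 0.4075, ΔT' = 0.5/(1−0.4075) = 0.8439 °C.
Change = 0.8439 − 0.6515 = 0.19 °C.

0.19 °C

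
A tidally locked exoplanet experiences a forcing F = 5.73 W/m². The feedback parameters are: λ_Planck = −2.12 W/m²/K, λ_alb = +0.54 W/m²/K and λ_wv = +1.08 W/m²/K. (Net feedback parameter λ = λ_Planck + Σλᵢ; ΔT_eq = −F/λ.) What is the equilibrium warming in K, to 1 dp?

Net feedback parameter λ = (−2.12) + (+0.54) + (+1.08) = -0.5 W/m²/K.
ΔT = −F/λ = −5.73/(-0.5) = 11.5 K.

11.5 K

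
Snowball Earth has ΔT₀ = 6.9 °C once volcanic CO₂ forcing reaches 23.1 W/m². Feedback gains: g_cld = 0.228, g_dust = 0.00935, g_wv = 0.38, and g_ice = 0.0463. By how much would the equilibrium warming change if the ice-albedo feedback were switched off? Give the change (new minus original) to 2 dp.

-2.48 °C

Original: g = 0.66365, ΔT = 6.9/(1−0.66365) = 20.5143 °C.
Without ice-albedo: g' = 0.61735, ΔT' = 6.9/(1−0.61735) = 18.0321 °C.
Change = 18.0321 − 20.5143 = -2.48 °C.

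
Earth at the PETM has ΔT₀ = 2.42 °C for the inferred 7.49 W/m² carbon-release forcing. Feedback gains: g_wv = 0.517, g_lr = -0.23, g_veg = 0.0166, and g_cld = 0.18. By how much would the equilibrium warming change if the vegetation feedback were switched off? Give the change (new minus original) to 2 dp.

Original: g = 0.4836, ΔT = 2.42/(1−0.4836) = 4.6863 °C.
Without vegetation: g' = 0.467, ΔT' = 2.42/(1−0.467) = 4.5403 °C.
Change = 4.5403 − 4.6863 = -0.15 °C.

-0.15 °C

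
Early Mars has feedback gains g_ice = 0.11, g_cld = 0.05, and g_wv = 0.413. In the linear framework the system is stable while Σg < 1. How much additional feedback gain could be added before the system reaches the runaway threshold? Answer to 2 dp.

Current total gain = 0.11 + 0.05 + 0.413 = 0.573.
Margin to runaway = 1 − 0.573 = 0.43.

0.43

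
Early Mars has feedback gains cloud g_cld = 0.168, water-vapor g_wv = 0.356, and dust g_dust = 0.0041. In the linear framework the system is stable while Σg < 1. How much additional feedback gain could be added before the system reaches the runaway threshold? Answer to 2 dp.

0.47

Current total gain = 0.168 + 0.356 + 0.0041 = 0.5281.
Margin to runaway = 1 − 0.5281 = 0.47.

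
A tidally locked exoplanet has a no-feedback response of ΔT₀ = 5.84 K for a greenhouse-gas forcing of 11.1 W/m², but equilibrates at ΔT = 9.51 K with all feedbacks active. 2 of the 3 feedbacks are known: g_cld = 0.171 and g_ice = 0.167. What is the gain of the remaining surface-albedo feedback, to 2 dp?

Amplification A = ΔT/ΔT₀ = 9.51/5.84 = 1.628.
Total gain g = 1 − 1/A = 1 − 1/1.628 = 0.3857.
Known gains sum to 0.171 + 0.167 = 0.338.
g_alb = 0.3857 − 0.338 = 0.05.

0.05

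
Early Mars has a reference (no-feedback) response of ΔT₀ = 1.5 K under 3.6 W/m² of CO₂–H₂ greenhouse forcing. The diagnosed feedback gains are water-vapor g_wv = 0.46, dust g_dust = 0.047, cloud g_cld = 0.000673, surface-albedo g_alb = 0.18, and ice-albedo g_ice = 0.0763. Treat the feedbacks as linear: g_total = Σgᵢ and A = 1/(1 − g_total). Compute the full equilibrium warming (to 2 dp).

Total gain g = 0.46 + 0.047 + 0.000673 + 0.18 + 0.0763 = 0.763973.
Amplification A = 1/(1 − 0.763973) = 4.237.
ΔT = 1.5 × 4.237 = 6.36 K.

6.36 K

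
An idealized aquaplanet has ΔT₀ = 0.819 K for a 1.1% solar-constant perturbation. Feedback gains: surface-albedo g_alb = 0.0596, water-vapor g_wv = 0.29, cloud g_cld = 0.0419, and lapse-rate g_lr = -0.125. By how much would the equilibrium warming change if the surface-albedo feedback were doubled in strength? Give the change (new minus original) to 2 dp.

0.10 K

Original: g = 0.2665, ΔT = 0.819/(1−0.2665) = 1.1166 K.
With doubled surface-albedo: g' = 0.3261, ΔT' = 0.819/(1−0.3261) = 1.2153 K.
Change = 1.2153 − 1.1166 = 0.10 K.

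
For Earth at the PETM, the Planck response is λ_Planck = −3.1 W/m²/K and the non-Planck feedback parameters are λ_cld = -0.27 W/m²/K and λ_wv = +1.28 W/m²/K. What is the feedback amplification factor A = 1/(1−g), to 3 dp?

1.483

Convert to gains: g_cld = -0.27/3.1 = -0.0871; g_wv = 1.28/3.1 = 0.4129.
Total gain g = 0.3258.
A = 1/(1 − 0.3258) = 1.483.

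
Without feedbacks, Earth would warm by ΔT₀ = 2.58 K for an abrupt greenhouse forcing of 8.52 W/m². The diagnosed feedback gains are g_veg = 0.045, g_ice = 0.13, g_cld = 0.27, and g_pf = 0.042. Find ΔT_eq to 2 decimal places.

Total gain g = 0.045 + 0.13 + 0.27 + 0.042 = 0.487.
Amplification A = 1/(1 − 0.487) = 1.949.
ΔT = 2.58 × 1.949 = 5.03 K.

5.03 K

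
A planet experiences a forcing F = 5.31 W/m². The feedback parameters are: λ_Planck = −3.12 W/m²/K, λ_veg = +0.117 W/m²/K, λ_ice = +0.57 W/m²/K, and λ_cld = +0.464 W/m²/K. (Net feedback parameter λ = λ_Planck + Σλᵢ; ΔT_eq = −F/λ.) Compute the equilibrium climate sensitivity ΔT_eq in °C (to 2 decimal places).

2.70 °C

Net feedback parameter λ = (−3.12) + (+0.117) + (+0.57) + (+0.464) = -1.969 W/m²/K.
ΔT = −F/λ = −5.31/(-1.969) = 2.70 °C.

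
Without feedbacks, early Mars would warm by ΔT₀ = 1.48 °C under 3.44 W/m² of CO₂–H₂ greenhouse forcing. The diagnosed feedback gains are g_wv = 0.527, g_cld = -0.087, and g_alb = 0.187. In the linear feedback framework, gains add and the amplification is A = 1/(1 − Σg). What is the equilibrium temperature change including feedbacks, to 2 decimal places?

Total gain g = 0.527 − 0.087 + 0.187 = 0.627.
Amplification A = 1/(1 − 0.627) = 2.681.
ΔT = 1.48 × 2.681 = 3.97 °C.

3.97 °C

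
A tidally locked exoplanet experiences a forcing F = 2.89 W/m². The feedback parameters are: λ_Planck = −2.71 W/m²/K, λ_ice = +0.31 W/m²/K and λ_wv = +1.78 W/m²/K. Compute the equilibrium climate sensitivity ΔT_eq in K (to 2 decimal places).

4.66 K

Net feedback parameter λ = (−2.71) + (+0.31) + (+1.78) = -0.62 W/m²/K.
ΔT = −F/λ = −2.89/(-0.62) = 4.66 K.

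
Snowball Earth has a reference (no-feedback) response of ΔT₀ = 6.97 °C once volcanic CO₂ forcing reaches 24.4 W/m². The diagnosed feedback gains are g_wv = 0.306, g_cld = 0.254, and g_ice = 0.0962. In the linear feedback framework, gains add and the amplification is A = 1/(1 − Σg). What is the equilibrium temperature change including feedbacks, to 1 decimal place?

Total gain g = 0.306 + 0.254 + 0.0962 = 0.6562.
Amplification A = 1/(1 − 0.6562) = 2.909.
ΔT = 6.97 × 2.909 = 20.3 °C.

20.3 °C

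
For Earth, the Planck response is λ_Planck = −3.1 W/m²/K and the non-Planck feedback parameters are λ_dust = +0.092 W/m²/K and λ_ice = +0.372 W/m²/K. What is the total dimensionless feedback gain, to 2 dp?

Convert to gains: g_dust = 0.092/3.1 = 0.02968; g_ice = 0.372/3.1 = 0.12.
Total gain g = 0.14968.

0.15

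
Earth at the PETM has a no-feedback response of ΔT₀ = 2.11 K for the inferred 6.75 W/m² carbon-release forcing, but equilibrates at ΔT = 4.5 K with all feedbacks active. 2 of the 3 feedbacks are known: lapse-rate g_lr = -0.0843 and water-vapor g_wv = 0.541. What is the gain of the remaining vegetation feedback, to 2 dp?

0.07

Amplification A = ΔT/ΔT₀ = 4.5/2.11 = 2.133.
Total gain g = 1 − 1/A = 1 − 1/2.133 = 0.5312.
Known gains sum to -0.0843 + 0.541 = 0.4567.
g_veg = 0.5312 − 0.4567 = 0.07.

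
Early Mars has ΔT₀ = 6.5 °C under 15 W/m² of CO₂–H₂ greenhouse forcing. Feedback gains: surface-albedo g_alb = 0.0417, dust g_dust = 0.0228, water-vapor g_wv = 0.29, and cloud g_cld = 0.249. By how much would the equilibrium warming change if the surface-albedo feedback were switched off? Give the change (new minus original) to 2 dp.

Original: g = 0.6035, ΔT = 6.5/(1−0.6035) = 16.3934 °C.
Without surface-albedo: g' = 0.5618, ΔT' = 6.5/(1−0.5618) = 14.8334 °C.
Change = 14.8334 − 16.3934 = -1.56 °C.

-1.56 °C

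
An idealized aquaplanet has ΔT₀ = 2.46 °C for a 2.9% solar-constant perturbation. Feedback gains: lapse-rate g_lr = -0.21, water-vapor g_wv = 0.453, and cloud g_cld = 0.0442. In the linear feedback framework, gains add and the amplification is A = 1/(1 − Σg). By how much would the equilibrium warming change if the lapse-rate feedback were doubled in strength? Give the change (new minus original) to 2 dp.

Original: g = 0.2872, ΔT = 2.46/(1−0.2872) = 3.4512 °C.
With doubled lapse-rate: g' = 0.0772, ΔT' = 2.46/(1−0.0772) = 2.6658 °C.
Change = 2.6658 − 3.4512 = -0.79 °C.

-0.79 °C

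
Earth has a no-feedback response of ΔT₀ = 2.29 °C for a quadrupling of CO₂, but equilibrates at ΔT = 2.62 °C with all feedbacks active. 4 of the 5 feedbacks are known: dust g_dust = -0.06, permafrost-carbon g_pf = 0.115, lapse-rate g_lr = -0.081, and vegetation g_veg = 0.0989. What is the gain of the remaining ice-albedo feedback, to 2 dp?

0.05

Amplification A = ΔT/ΔT₀ = 2.62/2.29 = 1.144.
Total gain g = 1 − 1/A = 1 − 1/1.144 = 0.1259.
Known gains sum to -0.06 + 0.115 − 0.081 + 0.0989 = 0.0729.
g_ice = 0.1259 − 0.0729 = 0.05.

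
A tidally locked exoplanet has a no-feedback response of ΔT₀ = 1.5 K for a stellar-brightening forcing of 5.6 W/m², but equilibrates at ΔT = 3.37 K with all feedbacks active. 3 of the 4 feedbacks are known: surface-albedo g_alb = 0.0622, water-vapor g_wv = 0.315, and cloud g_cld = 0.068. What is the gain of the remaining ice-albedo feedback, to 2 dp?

Amplification A = ΔT/ΔT₀ = 3.37/1.5 = 2.247.
Total gain g = 1 − 1/A = 1 − 1/2.247 = 0.555.
Known gains sum to 0.0622 + 0.315 + 0.068 = 0.4452.
g_ice = 0.555 − 0.4452 = 0.11.

0.11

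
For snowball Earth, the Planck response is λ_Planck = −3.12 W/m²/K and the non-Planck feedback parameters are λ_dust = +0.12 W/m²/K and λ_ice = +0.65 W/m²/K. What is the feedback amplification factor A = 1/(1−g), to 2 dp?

1.33

Convert to gains: g_dust = 0.12/3.12 = 0.03846; g_ice = 0.65/3.12 = 0.2083.
Total gain g = 0.24676.
A = 1/(1 − 0.24676) = 1.33.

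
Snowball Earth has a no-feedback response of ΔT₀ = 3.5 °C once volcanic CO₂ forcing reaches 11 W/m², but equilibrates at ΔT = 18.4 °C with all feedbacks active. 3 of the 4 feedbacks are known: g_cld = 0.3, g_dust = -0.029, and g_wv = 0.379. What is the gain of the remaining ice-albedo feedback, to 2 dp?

0.16

Amplification A = ΔT/ΔT₀ = 18.4/3.5 = 5.257.
Total gain g = 1 − 1/A = 1 − 1/5.257 = 0.8098.
Known gains sum to 0.3 − 0.029 + 0.379 = 0.65.
g_ice = 0.8098 − 0.65 = 0.16.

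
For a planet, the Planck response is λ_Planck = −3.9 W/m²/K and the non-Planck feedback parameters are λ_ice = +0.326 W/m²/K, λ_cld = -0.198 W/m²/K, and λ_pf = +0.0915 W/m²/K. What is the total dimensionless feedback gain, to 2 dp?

0.06

Convert to gains: g_ice = 0.326/3.9 = 0.08359; g_cld = -0.198/3.9 = -0.05077; g_pf = 0.0915/3.9 = 0.02346.
Total gain g = 0.05628.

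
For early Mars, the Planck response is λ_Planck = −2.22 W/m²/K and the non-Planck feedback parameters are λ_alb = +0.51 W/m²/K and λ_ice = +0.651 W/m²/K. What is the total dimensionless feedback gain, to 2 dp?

0.52

Convert to gains: g_alb = 0.51/2.22 = 0.2297; g_ice = 0.651/2.22 = 0.2932.
Total gain g = 0.5229.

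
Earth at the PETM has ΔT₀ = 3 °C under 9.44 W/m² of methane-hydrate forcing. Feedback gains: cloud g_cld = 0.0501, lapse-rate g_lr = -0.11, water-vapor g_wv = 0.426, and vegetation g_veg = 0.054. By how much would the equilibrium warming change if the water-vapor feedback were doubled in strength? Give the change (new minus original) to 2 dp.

Original: g = 0.4201, ΔT = 3/(1−0.4201) = 5.1733 °C.
With doubled water-vapor: g' = 0.8461, ΔT' = 3/(1−0.8461) = 19.4932 °C.
Change = 19.4932 − 5.1733 = 14.32 °C.

14.32 °C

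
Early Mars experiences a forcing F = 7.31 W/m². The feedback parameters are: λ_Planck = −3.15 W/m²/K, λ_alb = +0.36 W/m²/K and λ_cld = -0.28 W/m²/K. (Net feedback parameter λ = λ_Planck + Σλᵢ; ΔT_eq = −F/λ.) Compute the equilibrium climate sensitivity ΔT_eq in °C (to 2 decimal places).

2.38 °C

Net feedback parameter λ = (−3.15) + (+0.36) + (-0.28) = -3.07 W/m²/K.
ΔT = −F/λ = −7.31/(-3.07) = 2.38 °C.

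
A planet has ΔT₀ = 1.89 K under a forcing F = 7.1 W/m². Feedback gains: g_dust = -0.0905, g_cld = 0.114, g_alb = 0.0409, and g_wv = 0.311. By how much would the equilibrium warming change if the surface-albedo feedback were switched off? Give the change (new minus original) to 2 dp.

-0.19 K

Original: g = 0.3754, ΔT = 1.89/(1−0.3754) = 3.0259 K.
Without surface-albedo: g' = 0.3345, ΔT' = 1.89/(1−0.3345) = 2.8400 K.
Change = 2.8400 − 3.0259 = -0.19 K.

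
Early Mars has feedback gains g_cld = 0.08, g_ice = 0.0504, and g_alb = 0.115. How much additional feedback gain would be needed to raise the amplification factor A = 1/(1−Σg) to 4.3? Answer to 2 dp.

Current total gain = 0.2454.
Target gain for A = 4.3: g* = 1 − 1/4.3 = 0.7674.
Additional gain needed = 0.7674 − 0.2454 = 0.52.

0.52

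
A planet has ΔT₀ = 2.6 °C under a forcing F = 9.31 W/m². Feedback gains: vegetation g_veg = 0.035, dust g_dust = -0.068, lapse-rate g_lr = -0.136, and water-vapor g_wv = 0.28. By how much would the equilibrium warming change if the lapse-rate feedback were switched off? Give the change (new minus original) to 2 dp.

0.53 °C

Original: g = 0.111, ΔT = 2.6/(1−0.111) = 2.9246 °C.
Without lapse-rate: g' = 0.247, ΔT' = 2.6/(1−0.247) = 3.4529 °C.
Change = 3.4529 − 2.9246 = 0.53 °C.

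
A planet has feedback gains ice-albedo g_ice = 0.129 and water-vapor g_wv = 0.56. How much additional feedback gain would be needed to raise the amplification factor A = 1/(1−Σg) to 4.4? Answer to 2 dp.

Current total gain = 0.689.
Target gain for A = 4.4: g* = 1 − 1/4.4 = 0.7727.
Additional gain needed = 0.7727 − 0.689 = 0.08.

0.08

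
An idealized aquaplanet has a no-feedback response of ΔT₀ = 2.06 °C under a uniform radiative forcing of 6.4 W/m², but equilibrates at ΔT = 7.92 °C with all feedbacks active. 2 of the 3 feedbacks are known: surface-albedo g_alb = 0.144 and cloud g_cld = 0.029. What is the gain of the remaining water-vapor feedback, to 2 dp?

Amplification A = ΔT/ΔT₀ = 7.92/2.06 = 3.845.
Total gain g = 1 − 1/A = 1 − 1/3.845 = 0.7399.
Known gains sum to 0.144 + 0.029 = 0.173.
g_wv = 0.7399 − 0.173 = 0.57.

0.57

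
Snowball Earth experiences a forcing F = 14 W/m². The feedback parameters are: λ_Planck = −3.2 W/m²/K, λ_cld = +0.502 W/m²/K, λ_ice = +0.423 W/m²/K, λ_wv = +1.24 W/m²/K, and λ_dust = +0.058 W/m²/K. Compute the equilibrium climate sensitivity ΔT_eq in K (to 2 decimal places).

14.33 K

Net feedback parameter λ = (−3.2) + (+0.502) + (+0.423) + (+1.24) + (+0.058) = -0.977 W/m²/K.
ΔT = −F/λ = −14/(-0.977) = 14.33 K.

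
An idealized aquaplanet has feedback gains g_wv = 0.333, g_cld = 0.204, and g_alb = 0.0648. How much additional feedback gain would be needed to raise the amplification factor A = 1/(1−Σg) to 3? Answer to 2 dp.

0.06

Current total gain = 0.6018.
Target gain for A = 3: g* = 1 − 1/3 = 0.6667.
Additional gain needed = 0.6667 − 0.6018 = 0.06.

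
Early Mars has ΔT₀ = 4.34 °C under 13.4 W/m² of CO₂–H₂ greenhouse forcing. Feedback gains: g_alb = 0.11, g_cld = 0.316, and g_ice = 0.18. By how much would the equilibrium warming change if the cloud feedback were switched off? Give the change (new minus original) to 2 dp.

Original: g = 0.606, ΔT = 4.34/(1−0.606) = 11.0152 °C.
Without cloud: g' = 0.29, ΔT' = 4.34/(1−0.29) = 6.1127 °C.
Change = 6.1127 − 11.0152 = -4.90 °C.

-4.90 °C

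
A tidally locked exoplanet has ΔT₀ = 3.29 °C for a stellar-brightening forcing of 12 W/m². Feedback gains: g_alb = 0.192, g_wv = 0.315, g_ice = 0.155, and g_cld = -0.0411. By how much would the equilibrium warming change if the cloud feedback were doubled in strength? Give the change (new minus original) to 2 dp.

Original: g = 0.6209, ΔT = 3.29/(1−0.6209) = 8.6784 °C.
With doubled cloud: g' = 0.5798, ΔT' = 3.29/(1−0.5798) = 7.8296 °C.
Change = 7.8296 − 8.6784 = -0.85 °C.

-0.85 °C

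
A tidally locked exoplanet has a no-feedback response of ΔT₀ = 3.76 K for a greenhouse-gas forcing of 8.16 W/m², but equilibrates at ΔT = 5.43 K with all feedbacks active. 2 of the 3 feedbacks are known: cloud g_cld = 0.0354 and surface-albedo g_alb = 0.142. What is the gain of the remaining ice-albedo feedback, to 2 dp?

Amplification A = ΔT/ΔT₀ = 5.43/3.76 = 1.444.
Total gain g = 1 − 1/A = 1 − 1/1.444 = 0.3075.
Known gains sum to 0.0354 + 0.142 = 0.1774.
g_ice = 0.3075 − 0.1774 = 0.13.

0.13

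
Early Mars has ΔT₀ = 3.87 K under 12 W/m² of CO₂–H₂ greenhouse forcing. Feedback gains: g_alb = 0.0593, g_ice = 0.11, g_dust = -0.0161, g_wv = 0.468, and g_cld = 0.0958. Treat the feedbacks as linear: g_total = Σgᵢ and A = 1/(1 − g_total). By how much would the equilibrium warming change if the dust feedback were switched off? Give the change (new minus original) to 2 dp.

0.82 K

Original: g = 0.717, ΔT = 3.87/(1−0.717) = 13.6749 K.
Without dust: g' = 0.7331, ΔT' = 3.87/(1−0.7331) = 14.4998 K.
Change = 14.4998 − 13.6749 = 0.82 K.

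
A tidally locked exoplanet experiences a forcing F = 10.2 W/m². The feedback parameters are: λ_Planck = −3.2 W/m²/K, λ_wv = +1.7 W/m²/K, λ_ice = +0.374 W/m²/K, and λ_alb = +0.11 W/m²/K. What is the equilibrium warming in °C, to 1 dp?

Net feedback parameter λ = (−3.2) + (+1.7) + (+0.374) + (+0.11) = -1.016 W/m²/K.
ΔT = −F/λ = −10.2/(-1.016) = 10.0 °C.

10.0 °C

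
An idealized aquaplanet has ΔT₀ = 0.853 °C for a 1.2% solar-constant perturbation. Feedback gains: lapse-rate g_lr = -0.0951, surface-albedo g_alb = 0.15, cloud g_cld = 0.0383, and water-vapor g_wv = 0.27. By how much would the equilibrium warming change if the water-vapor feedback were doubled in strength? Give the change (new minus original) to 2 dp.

Original: g = 0.3632, ΔT = 0.853/(1−0.3632) = 1.3395 °C.
With doubled water-vapor: g' = 0.6332, ΔT' = 0.853/(1−0.6332) = 2.3255 °C.
Change = 2.3255 − 1.3395 = 0.99 °C.

0.99 °C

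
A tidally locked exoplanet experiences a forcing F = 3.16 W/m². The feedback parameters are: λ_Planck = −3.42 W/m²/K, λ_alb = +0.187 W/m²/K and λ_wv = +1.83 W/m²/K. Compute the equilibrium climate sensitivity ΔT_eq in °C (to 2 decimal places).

2.25 °C

Net feedback parameter λ = (−3.42) + (+0.187) + (+1.83) = -1.403 W/m²/K.
ΔT = −F/λ = −3.16/(-1.403) = 2.25 °C.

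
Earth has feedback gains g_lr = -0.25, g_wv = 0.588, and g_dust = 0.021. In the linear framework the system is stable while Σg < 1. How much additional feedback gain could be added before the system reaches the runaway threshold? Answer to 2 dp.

0.64

Current total gain = -0.25 + 0.588 + 0.021 = 0.359.
Margin to runaway = 1 − 0.359 = 0.64.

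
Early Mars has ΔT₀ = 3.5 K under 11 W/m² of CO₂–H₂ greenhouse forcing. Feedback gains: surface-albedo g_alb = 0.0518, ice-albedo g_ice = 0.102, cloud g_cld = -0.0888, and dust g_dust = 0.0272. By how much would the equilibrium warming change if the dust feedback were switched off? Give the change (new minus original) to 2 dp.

-0.11 K

Original: g = 0.0922, ΔT = 3.5/(1−0.0922) = 3.8555 K.
Without dust: g' = 0.065, ΔT' = 3.5/(1−0.065) = 3.7433 K.
Change = 3.7433 − 3.8555 = -0.11 K.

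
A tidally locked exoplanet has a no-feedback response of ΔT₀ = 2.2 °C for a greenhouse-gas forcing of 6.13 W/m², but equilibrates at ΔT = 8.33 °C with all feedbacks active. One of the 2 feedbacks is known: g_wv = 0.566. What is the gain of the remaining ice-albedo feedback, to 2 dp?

0.17

Amplification A = ΔT/ΔT₀ = 8.33/2.2 = 3.786.
Total gain g = 1 − 1/A = 1 − 1/3.786 = 0.7359.
The known gain is 0.566.
g_ice = 0.7359 − 0.566 = 0.17.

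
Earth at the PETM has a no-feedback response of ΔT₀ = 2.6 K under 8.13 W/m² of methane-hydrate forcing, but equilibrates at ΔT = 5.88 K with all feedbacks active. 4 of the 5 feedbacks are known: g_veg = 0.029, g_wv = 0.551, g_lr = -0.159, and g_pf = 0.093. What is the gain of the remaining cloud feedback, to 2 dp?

0.04

Amplification A = ΔT/ΔT₀ = 5.88/2.6 = 2.262.
Total gain g = 1 − 1/A = 1 − 1/2.262 = 0.5579.
Known gains sum to 0.029 + 0.551 − 0.159 + 0.093 = 0.514.
g_cld = 0.5579 − 0.514 = 0.04.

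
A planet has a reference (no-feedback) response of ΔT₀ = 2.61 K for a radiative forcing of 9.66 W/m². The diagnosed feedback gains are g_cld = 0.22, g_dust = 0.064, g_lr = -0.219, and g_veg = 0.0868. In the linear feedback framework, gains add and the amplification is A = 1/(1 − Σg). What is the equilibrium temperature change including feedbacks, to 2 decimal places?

Total gain g = 0.22 + 0.064 − 0.219 + 0.0868 = 0.1518.
Amplification A = 1/(1 − 0.1518) = 1.179.
ΔT = 2.61 × 1.179 = 3.08 K.

3.08 K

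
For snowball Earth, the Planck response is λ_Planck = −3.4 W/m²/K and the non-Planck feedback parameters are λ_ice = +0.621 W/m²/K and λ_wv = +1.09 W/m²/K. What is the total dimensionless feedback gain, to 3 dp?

Convert to gains: g_ice = 0.621/3.4 = 0.1826; g_wv = 1.09/3.4 = 0.3206.
Total gain g = 0.5032.

0.503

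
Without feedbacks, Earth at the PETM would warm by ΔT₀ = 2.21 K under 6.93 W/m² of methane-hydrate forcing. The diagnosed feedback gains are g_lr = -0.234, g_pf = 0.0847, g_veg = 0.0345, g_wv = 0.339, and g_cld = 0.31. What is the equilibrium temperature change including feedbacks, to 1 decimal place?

Total gain g = -0.234 + 0.0847 + 0.0345 + 0.339 + 0.31 = 0.5342.
Amplification A = 1/(1 − 0.5342) = 2.147.
ΔT = 2.21 × 2.147 = 4.7 K.

4.7 K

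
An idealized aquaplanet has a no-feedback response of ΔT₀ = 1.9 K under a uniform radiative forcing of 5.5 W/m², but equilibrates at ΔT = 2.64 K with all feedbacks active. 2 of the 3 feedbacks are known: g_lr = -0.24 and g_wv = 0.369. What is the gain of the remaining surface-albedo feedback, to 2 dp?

0.15

Amplification A = ΔT/ΔT₀ = 2.64/1.9 = 1.389.
Total gain g = 1 − 1/A = 1 − 1/1.389 = 0.2801.
Known gains sum to -0.24 + 0.369 = 0.129.
g_alb = 0.2801 − 0.129 = 0.15.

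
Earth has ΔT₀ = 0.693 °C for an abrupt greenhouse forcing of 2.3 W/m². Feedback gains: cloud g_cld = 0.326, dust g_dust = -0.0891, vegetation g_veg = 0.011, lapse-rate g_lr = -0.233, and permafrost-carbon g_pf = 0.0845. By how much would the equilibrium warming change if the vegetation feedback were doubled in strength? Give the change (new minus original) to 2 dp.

Original: g = 0.0994, ΔT = 0.693/(1−0.0994) = 0.7695 °C.
With doubled vegetation: g' = 0.1104, ΔT' = 0.693/(1−0.1104) = 0.7790 °C.
Change = 0.7790 − 0.7695 = 0.01 °C.

0.01 °C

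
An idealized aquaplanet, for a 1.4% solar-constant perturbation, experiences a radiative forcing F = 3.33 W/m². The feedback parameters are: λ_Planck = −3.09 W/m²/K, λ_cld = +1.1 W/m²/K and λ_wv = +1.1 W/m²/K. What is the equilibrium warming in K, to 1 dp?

3.7 K

Net feedback parameter λ = (−3.09) + (+1.1) + (+1.1) = -0.89 W/m²/K.
ΔT = −F/λ = −3.33/(-0.89) = 3.7 K.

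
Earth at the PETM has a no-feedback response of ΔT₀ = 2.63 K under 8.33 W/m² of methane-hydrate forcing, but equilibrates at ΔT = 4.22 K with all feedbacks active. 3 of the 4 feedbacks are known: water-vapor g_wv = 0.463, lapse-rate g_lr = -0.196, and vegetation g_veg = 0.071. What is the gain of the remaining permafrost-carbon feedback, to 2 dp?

Amplification A = ΔT/ΔT₀ = 4.22/2.63 = 1.605.
Total gain g = 1 − 1/A = 1 − 1/1.605 = 0.3769.
Known gains sum to 0.463 − 0.196 + 0.071 = 0.338.
g_pf = 0.3769 − 0.338 = 0.04.

0.04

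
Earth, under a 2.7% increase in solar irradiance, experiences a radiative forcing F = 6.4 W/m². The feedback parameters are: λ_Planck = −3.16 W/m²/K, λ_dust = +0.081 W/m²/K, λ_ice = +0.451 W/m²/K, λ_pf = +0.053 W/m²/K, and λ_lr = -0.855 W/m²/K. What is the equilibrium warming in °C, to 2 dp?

Net feedback parameter λ = (−3.16) + (+0.081) + (+0.451) + (+0.053) + (-0.855) = -3.43 W/m²/K.
ΔT = −F/λ = −6.4/(-3.43) = 1.87 °C.

1.87 °C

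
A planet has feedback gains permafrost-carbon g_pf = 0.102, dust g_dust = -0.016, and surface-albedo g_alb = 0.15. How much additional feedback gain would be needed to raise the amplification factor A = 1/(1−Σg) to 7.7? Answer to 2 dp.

0.63

Current total gain = 0.236.
Target gain for A = 7.7: g* = 1 − 1/7.7 = 0.8701.
Additional gain needed = 0.8701 − 0.236 = 0.63.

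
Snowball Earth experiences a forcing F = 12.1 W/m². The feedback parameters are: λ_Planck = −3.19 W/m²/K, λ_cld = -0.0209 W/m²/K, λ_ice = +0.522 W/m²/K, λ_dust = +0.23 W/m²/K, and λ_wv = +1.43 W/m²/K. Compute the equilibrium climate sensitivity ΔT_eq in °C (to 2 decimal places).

Net feedback parameter λ = (−3.19) + (-0.0209) + (+0.522) + (+0.23) + (+1.43) = -1.0289 W/m²/K.
ΔT = −F/λ = −12.1/(-1.0289) = 11.76 °C.

11.76 °C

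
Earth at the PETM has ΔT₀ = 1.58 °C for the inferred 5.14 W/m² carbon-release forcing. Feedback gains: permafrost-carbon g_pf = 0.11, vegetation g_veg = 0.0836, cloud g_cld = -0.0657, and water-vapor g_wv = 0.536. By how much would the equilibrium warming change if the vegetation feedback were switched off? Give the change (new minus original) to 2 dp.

-0.94 °C

Original: g = 0.6639, ΔT = 1.58/(1−0.6639) = 4.7010 °C.
Without vegetation: g' = 0.5803, ΔT' = 1.58/(1−0.5803) = 3.7646 °C.
Change = 3.7646 − 4.7010 = -0.94 °C.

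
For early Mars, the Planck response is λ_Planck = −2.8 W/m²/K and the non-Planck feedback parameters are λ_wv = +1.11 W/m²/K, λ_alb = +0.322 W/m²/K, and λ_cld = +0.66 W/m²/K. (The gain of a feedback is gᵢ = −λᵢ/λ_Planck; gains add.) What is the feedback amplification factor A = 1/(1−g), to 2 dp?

3.95

Convert to gains: g_wv = 1.11/2.8 = 0.3964; g_alb = 0.322/2.8 = 0.115; g_cld = 0.66/2.8 = 0.2357.
Total gain g = 0.7471.
A = 1/(1 − 0.7471) = 3.95.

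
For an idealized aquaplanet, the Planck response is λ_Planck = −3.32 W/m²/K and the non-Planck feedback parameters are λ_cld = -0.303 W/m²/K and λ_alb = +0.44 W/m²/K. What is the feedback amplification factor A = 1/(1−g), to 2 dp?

Convert to gains: g_cld = -0.303/3.32 = -0.09127; g_alb = 0.44/3.32 = 0.1325.
Total gain g = 0.04123.
A = 1/(1 − 0.04123) = 1.04.

1.04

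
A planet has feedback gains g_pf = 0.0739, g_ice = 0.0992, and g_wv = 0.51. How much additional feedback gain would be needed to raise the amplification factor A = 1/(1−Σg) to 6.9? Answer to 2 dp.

0.17

Current total gain = 0.6831.
Target gain for A = 6.9: g* = 1 − 1/6.9 = 0.8551.
Additional gain needed = 0.8551 − 0.6831 = 0.17.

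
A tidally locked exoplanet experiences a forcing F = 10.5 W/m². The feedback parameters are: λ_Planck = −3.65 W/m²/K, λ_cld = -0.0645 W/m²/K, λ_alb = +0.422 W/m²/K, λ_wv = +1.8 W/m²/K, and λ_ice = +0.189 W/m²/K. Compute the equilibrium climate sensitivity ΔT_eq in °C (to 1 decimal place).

8.1 °C

Net feedback parameter λ = (−3.65) + (-0.0645) + (+0.422) + (+1.8) + (+0.189) = -1.3035 W/m²/K.
ΔT = −F/λ = −10.5/(-1.3035) = 8.1 °C.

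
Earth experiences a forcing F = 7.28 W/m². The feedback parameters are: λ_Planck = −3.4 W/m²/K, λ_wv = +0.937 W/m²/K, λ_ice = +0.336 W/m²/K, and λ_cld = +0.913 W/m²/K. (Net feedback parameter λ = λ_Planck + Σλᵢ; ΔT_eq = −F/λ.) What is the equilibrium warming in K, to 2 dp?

6.00 K

Net feedback parameter λ = (−3.4) + (+0.937) + (+0.336) + (+0.913) = -1.214 W/m²/K.
ΔT = −F/λ = −7.28/(-1.214) = 6.00 K.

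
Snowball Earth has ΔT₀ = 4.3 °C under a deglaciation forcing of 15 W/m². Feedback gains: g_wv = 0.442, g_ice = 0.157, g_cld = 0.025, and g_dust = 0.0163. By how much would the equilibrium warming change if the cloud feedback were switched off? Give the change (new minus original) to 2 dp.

-0.78 °C

Original: g = 0.6403, ΔT = 4.3/(1−0.6403) = 11.9544 °C.
Without cloud: g' = 0.6153, ΔT' = 4.3/(1−0.6153) = 11.1775 °C.
Change = 11.1775 − 11.9544 = -0.78 °C.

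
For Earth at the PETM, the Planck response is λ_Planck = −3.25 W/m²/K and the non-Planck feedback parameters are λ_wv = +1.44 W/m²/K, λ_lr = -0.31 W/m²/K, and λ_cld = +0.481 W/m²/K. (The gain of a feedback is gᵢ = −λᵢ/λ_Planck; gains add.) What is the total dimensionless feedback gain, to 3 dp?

0.496

Convert to gains: g_wv = 1.44/3.25 = 0.4431; g_lr = -0.31/3.25 = -0.09538; g_cld = 0.481/3.25 = 0.148.
Total gain g = 0.49572.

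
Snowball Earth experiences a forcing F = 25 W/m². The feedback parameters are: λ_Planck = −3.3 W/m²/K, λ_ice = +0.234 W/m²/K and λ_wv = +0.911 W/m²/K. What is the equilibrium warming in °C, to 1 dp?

11.6 °C

Net feedback parameter λ = (−3.3) + (+0.234) + (+0.911) = -2.155 W/m²/K.
ΔT = −F/λ = −25/(-2.155) = 11.6 °C.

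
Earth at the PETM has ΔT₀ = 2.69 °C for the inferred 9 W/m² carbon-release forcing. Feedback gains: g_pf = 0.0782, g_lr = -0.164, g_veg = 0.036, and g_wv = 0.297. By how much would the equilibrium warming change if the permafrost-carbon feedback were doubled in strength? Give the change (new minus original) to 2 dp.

0.41 °C

Original: g = 0.2472, ΔT = 2.69/(1−0.2472) = 3.5733 °C.
With doubled permafrost-carbon: g' = 0.3254, ΔT' = 2.69/(1−0.3254) = 3.9875 °C.
Change = 3.9875 − 3.5733 = 0.41 °C.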